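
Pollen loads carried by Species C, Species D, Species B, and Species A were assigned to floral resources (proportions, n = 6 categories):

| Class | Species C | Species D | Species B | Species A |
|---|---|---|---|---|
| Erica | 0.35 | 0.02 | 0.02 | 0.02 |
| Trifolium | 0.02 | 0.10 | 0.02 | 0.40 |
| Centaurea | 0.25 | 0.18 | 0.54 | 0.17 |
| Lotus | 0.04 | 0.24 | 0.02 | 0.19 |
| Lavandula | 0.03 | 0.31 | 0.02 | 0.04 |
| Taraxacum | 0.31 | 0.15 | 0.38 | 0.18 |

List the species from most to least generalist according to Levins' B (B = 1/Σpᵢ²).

Σp_Cᵢ² = 0.35² + 0.02² + 0.25² + 0.04² + 0.03² + 0.31² = 0.1225 + 0.0004 + 0.0625 + 0.0016 + 0.0009 + 0.0961 = 0.2840
B_C = 1 / 0.2840 = 3.5211
Σp_Dᵢ² = 0.02² + 0.10² + 0.18² + 0.24² + 0.31² + 0.15² = 0.0004 + 0.0100 + 0.0324 + 0.0576 + 0.0961 + 0.0225 = 0.2190
B_D = 1 / 0.2190 = 4.5662
Σp_Bᵢ² = 0.02² + 0.02² + 0.54² + 0.02² + 0.02² + 0.38² = 0.0004 + 0.0004 + 0.2916 + 0.0004 + 0.0004 + 0.1444 = 0.4376
B_B = 1 / 0.4376 = 2.2852
Σp_Aᵢ² = 0.02² + 0.40² + 0.17² + 0.19² + 0.04² + 0.18² = 0.0004 + 0.1600 + 0.0289 + 0.0361 + 0.0016 + 0.0324 = 0.2594
B_A = 1 / 0.2594 = 3.8551
Ranking by B (broadest → narrowest): Species D (4.57) > Species A (3.86) > Species C (3.52) > Species B (2.29)

Species D > Species A > Species C > Species B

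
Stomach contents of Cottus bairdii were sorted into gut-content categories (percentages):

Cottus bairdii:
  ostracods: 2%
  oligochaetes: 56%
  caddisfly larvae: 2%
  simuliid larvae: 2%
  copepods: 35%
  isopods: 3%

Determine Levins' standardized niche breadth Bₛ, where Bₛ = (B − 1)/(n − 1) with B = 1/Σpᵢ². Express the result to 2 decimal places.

Convert percentages to proportions (divide by 100).
Σpᵢ² = 0.02² + 0.56² + 0.02² + 0.02² + 0.35² + 0.03² = 0.0004 + 0.3136 + 0.0004 + 0.0004 + 0.1225 + 0.0009 = 0.4382
B = 1 / 0.4382 = 2.2821
Bₛ = (B − 1)/(n − 1) = (2.2821 − 1)/(6 − 1) = 1.2821/5 = 0.2564

0.26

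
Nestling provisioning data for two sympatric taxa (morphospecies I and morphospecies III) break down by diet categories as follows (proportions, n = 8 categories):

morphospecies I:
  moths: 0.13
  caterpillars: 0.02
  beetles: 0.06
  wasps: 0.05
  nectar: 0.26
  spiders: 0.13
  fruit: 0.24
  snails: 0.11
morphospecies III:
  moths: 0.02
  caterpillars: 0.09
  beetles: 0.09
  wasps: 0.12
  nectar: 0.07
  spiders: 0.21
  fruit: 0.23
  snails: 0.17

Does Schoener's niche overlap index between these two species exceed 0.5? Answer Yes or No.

Σ|p₁ᵢ − p₂ᵢ| = 0.11 + 0.07 + 0.03 + 0.07 + 0.19 + 0.08 + 0.01 + 0.06 = 0.62
D = 1 − ½ × 0.62 = 1 − 0.310 = 0.6900
D = 0.6900 > 0.5 → Yes.

Yes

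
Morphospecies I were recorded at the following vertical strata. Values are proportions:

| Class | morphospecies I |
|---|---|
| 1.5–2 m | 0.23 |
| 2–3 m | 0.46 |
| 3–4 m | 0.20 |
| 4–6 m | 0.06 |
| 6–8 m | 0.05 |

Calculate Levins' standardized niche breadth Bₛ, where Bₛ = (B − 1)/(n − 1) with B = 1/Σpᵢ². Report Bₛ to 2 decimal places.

Σpᵢ² = 0.23² + 0.46² + 0.20² + 0.06² + 0.05² = 0.0529 + 0.2116 + 0.0400 + 0.0036 + 0.0025 = 0.3106
B = 1 / 0.3106 = 3.2196
Bₛ = (B − 1)/(n − 1) = (3.2196 − 1)/(5 − 1) = 2.2196/4 = 0.5549

0.55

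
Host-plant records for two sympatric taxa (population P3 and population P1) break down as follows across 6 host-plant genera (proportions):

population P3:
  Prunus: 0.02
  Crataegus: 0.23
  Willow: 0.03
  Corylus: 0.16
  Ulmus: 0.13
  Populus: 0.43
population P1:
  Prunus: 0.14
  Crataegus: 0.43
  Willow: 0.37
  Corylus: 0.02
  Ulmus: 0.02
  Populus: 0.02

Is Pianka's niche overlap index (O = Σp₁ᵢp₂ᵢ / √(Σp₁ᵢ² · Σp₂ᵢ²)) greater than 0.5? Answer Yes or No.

Σ p₁ᵢp₂ᵢ = 0.0028 + 0.0989 + 0.0111 + 0.0032 + 0.0026 + 0.0086 = 0.1272
Σp_1ᵢ² = 0.02² + 0.23² + 0.03² + 0.16² + 0.13² + 0.43² = 0.0004 + 0.0529 + 0.0009 + 0.0256 + 0.0169 + 0.1849 = 0.2816
Σp_2ᵢ² = 0.14² + 0.43² + 0.37² + 0.02² + 0.02² + 0.02² = 0.0196 + 0.1849 + 0.1369 + 0.0004 + 0.0004 + 0.0004 = 0.3426
O = 0.1272 / √(0.2816 × 0.3426) = 0.1272 / 0.31061 = 0.4095
O = 0.4095 < 0.5 → No.

No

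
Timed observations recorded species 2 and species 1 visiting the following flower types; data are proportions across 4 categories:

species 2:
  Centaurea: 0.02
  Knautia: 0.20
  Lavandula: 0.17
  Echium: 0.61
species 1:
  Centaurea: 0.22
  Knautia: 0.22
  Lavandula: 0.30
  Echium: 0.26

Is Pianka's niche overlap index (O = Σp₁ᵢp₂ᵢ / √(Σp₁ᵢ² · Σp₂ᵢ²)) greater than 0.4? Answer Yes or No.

Σ p₁ᵢp₂ᵢ = 0.0044 + 0.0440 + 0.0510 + 0.1586 = 0.2580
Σp_1ᵢ² = 0.02² + 0.20² + 0.17² + 0.61² = 0.0004 + 0.0400 + 0.0289 + 0.3721 = 0.4414
Σp_2ᵢ² = 0.22² + 0.22² + 0.30² + 0.26² = 0.0484 + 0.0484 + 0.0900 + 0.0676 = 0.2544
O = 0.2580 / √(0.4414 × 0.2544) = 0.2580 / 0.33510 = 0.7699
O = 0.7699 > 0.4 → Yes.

Yes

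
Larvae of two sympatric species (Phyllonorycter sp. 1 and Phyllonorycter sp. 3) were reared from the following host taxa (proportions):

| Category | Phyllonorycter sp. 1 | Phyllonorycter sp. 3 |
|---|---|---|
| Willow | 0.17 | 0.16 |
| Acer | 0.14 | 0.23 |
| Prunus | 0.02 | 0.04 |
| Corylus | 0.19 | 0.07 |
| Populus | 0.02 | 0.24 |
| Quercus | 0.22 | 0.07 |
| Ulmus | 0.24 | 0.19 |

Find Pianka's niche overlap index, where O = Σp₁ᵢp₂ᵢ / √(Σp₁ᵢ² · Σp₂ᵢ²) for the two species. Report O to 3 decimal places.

0.743

Σ p₁ᵢp₂ᵢ = 0.0272 + 0.0322 + 0.0008 + 0.0133 + 0.0048 + 0.0154 + 0.0456 = 0.1393
Σp_1ᵢ² = 0.17² + 0.14² + 0.02² + 0.19² + 0.02² + 0.22² + 0.24² = 0.0289 + 0.0196 + 0.0004 + 0.0361 + 0.0004 + 0.0484 + 0.0576 = 0.1914
Σp_2ᵢ² = 0.16² + 0.23² + 0.04² + 0.07² + 0.24² + 0.07² + 0.19² = 0.0256 + 0.0529 + 0.0016 + 0.0049 + 0.0576 + 0.0049 + 0.0361 = 0.1836
O = 0.1393 / √(0.1914 × 0.1836) = 0.1393 / 0.187459 = 0.74310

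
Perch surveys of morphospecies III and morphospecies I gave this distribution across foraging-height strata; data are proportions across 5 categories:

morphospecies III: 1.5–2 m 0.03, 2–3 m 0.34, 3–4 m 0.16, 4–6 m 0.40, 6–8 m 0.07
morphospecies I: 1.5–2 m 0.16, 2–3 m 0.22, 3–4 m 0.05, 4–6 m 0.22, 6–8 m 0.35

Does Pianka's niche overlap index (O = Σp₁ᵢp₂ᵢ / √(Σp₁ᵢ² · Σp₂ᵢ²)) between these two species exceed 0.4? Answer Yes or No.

Yes

Σ p₁ᵢp₂ᵢ = 0.0048 + 0.0748 + 0.0080 + 0.0880 + 0.0245 = 0.2001
Σp_1ᵢ² = 0.03² + 0.34² + 0.16² + 0.40² + 0.07² = 0.0009 + 0.1156 + 0.0256 + 0.1600 + 0.0049 = 0.3070
Σp_2ᵢ² = 0.16² + 0.22² + 0.05² + 0.22² + 0.35² = 0.0256 + 0.0484 + 0.0025 + 0.0484 + 0.1225 = 0.2474
O = 0.2001 / √(0.3070 × 0.2474) = 0.2001 / 0.27559 = 0.7261
O = 0.7261 > 0.4 → Yes.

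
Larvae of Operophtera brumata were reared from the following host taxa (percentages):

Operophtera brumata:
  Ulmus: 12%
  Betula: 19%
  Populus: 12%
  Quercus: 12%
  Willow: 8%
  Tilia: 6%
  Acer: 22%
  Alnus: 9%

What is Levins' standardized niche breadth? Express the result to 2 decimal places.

0.84

Convert percentages to proportions (divide by 100).
Σpᵢ² = 0.12² + 0.19² + 0.12² + 0.12² + 0.08² + 0.06² + 0.22² + 0.09² = 0.0144 + 0.0361 + 0.0144 + 0.0144 + 0.0064 + 0.0036 + 0.0484 + 0.0081 = 0.1458
B = 1 / 0.1458 = 6.8587
Bₛ = (B − 1)/(n − 1) = (6.8587 − 1)/(8 − 1) = 5.8587/7 = 0.8370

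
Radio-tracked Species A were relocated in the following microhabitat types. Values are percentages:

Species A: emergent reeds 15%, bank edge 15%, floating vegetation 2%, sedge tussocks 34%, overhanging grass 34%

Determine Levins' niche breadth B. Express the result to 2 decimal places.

Convert percentages to proportions (divide by 100).
Σpᵢ² = 0.15² + 0.15² + 0.02² + 0.34² + 0.34² = 0.0225 + 0.0225 + 0.0004 + 0.1156 + 0.1156 = 0.2766
B = 1 / 0.2766 = 3.6153

3.62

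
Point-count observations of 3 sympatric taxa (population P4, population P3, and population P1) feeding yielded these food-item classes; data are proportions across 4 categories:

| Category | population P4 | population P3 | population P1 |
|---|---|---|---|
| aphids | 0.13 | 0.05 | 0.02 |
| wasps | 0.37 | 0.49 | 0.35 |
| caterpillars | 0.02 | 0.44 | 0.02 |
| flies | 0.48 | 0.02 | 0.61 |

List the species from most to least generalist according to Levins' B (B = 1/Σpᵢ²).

Σp_P4ᵢ² = 0.13² + 0.37² + 0.02² + 0.48² = 0.0169 + 0.1369 + 0.0004 + 0.2304 = 0.3846
B_P4 = 1 / 0.3846 = 2.6001
Σp_P3ᵢ² = 0.05² + 0.49² + 0.44² + 0.02² = 0.0025 + 0.2401 + 0.1936 + 0.0004 = 0.4366
B_P3 = 1 / 0.4366 = 2.2904
Σp_P1ᵢ² = 0.02² + 0.35² + 0.02² + 0.61² = 0.0004 + 0.1225 + 0.0004 + 0.3721 = 0.4954
B_P1 = 1 / 0.4954 = 2.0186
Ranking by B (broadest → narrowest): population P4 (2.60) > population P3 (2.29) > population P1 (2.02)

population P4 > population P3 > population P1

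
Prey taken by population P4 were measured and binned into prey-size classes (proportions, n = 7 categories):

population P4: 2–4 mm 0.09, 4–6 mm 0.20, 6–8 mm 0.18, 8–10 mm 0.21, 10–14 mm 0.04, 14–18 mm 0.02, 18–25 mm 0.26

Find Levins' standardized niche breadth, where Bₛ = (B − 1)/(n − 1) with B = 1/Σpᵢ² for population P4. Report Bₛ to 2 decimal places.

Σpᵢ² = 0.09² + 0.20² + 0.18² + 0.21² + 0.04² + 0.02² + 0.26² = 0.0081 + 0.0400 + 0.0324 + 0.0441 + 0.0016 + 0.0004 + 0.0676 = 0.1942
B = 1 / 0.1942 = 5.1493
Bₛ = (B − 1)/(n − 1) = (5.1493 − 1)/(7 − 1) = 4.1493/6 = 0.6916

0.69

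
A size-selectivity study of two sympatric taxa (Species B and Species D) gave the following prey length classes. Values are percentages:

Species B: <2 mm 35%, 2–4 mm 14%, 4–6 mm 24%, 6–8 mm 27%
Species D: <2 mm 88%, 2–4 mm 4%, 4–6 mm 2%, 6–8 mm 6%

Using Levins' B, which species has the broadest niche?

Species B

Convert percentages to proportions (divide by 100).
Σp_Bᵢ² = 0.35² + 0.14² + 0.24² + 0.27² = 0.1225 + 0.0196 + 0.0576 + 0.0729 = 0.2726
B_B = 1 / 0.2726 = 3.6684
Σp_Dᵢ² = 0.88² + 0.04² + 0.02² + 0.06² = 0.7744 + 0.0016 + 0.0004 + 0.0036 = 0.7800
B_D = 1 / 0.7800 = 1.2821
Highest B → broadest niche (most generalist): Species B (B = 3.67).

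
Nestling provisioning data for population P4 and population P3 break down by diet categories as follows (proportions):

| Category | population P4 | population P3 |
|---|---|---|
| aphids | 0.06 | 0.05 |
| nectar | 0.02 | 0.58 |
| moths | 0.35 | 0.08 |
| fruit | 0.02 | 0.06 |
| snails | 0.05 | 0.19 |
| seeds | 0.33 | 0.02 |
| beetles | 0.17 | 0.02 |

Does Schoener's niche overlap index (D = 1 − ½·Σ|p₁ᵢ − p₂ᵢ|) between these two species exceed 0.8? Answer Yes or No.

Σ|p₁ᵢ − p₂ᵢ| = 0.01 + 0.56 + 0.27 + 0.04 + 0.14 + 0.31 + 0.15 = 1.48
D = 1 − ½ × 1.48 = 1 − 0.740 = 0.2600
D = 0.2600 < 0.8 → No.

No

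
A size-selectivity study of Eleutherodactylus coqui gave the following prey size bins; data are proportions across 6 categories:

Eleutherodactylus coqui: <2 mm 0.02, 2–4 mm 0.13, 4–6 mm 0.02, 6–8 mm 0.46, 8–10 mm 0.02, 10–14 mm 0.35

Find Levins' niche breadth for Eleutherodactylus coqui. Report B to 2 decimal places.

2.84

Σpᵢ² = 0.02² + 0.13² + 0.02² + 0.46² + 0.02² + 0.35² = 0.0004 + 0.0169 + 0.0004 + 0.2116 + 0.0004 + 0.1225 = 0.3522
B = 1 / 0.3522 = 2.8393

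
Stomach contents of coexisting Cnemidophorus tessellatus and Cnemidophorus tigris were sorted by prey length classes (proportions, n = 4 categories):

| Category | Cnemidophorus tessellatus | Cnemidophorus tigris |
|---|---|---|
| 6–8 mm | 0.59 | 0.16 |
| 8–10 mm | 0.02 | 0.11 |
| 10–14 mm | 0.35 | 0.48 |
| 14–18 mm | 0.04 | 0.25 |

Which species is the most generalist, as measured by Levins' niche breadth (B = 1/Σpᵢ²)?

Cnemidophorus tigris

Σp_tessᵢ² = 0.59² + 0.02² + 0.35² + 0.04² = 0.3481 + 0.0004 + 0.1225 + 0.0016 = 0.4726
B_tess = 1 / 0.4726 = 2.1160
Σp_tigrᵢ² = 0.16² + 0.11² + 0.48² + 0.25² = 0.0256 + 0.0121 + 0.2304 + 0.0625 = 0.3306
B_tigr = 1 / 0.3306 = 3.0248
Highest B → broadest niche (most generalist): Cnemidophorus tigris (B = 3.02).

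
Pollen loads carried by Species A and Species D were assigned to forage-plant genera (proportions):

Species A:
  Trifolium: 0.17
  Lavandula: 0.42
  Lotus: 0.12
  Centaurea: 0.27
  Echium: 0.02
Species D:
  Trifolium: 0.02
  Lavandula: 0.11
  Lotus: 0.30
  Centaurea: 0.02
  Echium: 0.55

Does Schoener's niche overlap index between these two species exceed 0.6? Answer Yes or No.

Σ|p₁ᵢ − p₂ᵢ| = 0.15 + 0.31 + 0.18 + 0.25 + 0.53 = 1.42
D = 1 − ½ × 1.42 = 1 − 0.710 = 0.2900
D = 0.2900 < 0.6 → No.

No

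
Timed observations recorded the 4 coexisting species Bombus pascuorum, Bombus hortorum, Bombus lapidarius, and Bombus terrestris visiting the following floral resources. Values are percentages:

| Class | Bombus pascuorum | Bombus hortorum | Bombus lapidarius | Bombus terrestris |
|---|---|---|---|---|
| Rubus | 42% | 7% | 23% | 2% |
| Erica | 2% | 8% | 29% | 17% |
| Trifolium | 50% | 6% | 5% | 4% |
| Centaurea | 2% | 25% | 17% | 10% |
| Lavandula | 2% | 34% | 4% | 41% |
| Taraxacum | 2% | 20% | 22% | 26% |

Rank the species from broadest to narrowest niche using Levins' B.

Bombus lapidarius > Bombus hortorum > Bombus terrestris > Bombus pascuorum

Convert percentages to proportions (divide by 100).
Σp_pascᵢ² = 0.42² + 0.02² + 0.50² + 0.02² + 0.02² + 0.02² = 0.1764 + 0.0004 + 0.2500 + 0.0004 + 0.0004 + 0.0004 = 0.4280
B_pasc = 1 / 0.4280 = 2.3364
Σp_hortᵢ² = 0.07² + 0.08² + 0.06² + 0.25² + 0.34² + 0.20² = 0.0049 + 0.0064 + 0.0036 + 0.0625 + 0.1156 + 0.0400 = 0.2330
B_hort = 1 / 0.2330 = 4.2918
Σp_lapiᵢ² = 0.23² + 0.29² + 0.05² + 0.17² + 0.04² + 0.22² = 0.0529 + 0.0841 + 0.0025 + 0.0289 + 0.0016 + 0.0484 = 0.2184
B_lapi = 1 / 0.2184 = 4.5788
Σp_terrᵢ² = 0.02² + 0.17² + 0.04² + 0.10² + 0.41² + 0.26² = 0.0004 + 0.0289 + 0.0016 + 0.0100 + 0.1681 + 0.0676 = 0.2766
B_terr = 1 / 0.2766 = 3.6153
Ranking by B (broadest → narrowest): Bombus lapidarius (4.58) > Bombus hortorum (4.29) > Bombus terrestris (3.62) > Bombus pascuorum (2.34)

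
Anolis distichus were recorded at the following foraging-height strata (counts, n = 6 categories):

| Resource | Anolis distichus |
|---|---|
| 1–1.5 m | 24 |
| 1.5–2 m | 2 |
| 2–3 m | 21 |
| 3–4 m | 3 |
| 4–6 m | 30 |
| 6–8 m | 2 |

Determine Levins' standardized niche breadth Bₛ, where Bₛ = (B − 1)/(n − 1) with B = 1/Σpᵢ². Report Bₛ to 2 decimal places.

0.50

Proportions for Anolis distichus (n=82): 24/82=0.2927, 2/82=0.0244, 21/82=0.2561, 3/82=0.0366, 30/82=0.3659, 2/82=0.0244
Σpᵢ² = 0.2927² + 0.0244² + 0.2561² + 0.0366² + 0.3659² + 0.0244² = 0.085673 + 0.000595 + 0.065587 + 0.001340 + 0.133883 + 0.000595 = 0.287673
B = 1 / 0.287673 = 3.4762
Bₛ = (B − 1)/(n − 1) = (3.4762 − 1)/(6 − 1) = 2.4762/5 = 0.4952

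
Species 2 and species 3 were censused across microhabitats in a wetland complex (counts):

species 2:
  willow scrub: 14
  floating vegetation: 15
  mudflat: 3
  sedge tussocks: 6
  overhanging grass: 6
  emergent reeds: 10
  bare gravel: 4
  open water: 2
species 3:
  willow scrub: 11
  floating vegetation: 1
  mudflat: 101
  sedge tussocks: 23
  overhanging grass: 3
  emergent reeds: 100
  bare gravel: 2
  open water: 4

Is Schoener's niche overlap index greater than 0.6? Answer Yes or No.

No

Proportions for species 2 (n=60): 14/60=0.2333, 15/60=0.2500, 3/60=0.0500, 6/60=0.1000, 6/60=0.1000, 10/60=0.1667, 4/60=0.0667, 2/60=0.0333
Proportions for species 3 (n=245): 11/245=0.0449, 1/245=0.0041, 101/245=0.4122, 23/245=0.0939, 3/245=0.0122, 100/245=0.4082, 2/245=0.0082, 4/245=0.0163
Σ|p₁ᵢ − p₂ᵢ| = 0.1884 + 0.2459 + 0.3622 + 0.0061 + 0.0878 + 0.2415 + 0.0585 + 0.0170 = 1.2074
D = 1 − ½ × 1.2074 = 1 − 0.60370 = 0.39630
D = 0.39630 < 0.6 → No.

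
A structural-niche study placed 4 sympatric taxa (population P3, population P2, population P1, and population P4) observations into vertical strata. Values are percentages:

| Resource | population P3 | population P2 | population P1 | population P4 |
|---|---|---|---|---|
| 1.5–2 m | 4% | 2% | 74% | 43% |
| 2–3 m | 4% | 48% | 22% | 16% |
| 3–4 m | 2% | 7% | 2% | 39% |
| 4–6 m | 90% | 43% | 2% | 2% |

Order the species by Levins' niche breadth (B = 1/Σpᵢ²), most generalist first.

Convert percentages to proportions (divide by 100).
Σp_P3ᵢ² = 0.04² + 0.04² + 0.02² + 0.90² = 0.0016 + 0.0016 + 0.0004 + 0.8100 = 0.8136
B_P3 = 1 / 0.8136 = 1.2291
Σp_P2ᵢ² = 0.02² + 0.48² + 0.07² + 0.43² = 0.0004 + 0.2304 + 0.0049 + 0.1849 = 0.4206
B_P2 = 1 / 0.4206 = 2.3776
Σp_P1ᵢ² = 0.74² + 0.22² + 0.02² + 0.02² = 0.5476 + 0.0484 + 0.0004 + 0.0004 = 0.5968
B_P1 = 1 / 0.5968 = 1.6756
Σp_P4ᵢ² = 0.43² + 0.16² + 0.39² + 0.02² = 0.1849 + 0.0256 + 0.1521 + 0.0004 = 0.3630
B_P4 = 1 / 0.3630 = 2.7548
Ranking by B (broadest → narrowest): population P4 (2.75) > population P2 (2.38) > population P1 (1.68) > population P3 (1.23)

population P4 > population P2 > population P1 > population P3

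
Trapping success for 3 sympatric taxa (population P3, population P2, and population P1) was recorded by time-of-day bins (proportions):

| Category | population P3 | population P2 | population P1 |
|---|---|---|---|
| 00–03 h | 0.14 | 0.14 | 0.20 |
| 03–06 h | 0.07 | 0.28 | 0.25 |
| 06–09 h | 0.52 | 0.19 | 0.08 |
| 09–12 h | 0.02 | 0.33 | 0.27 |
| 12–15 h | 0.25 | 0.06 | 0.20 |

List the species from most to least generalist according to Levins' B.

population P1 > population P2 > population P3

Σp_P3ᵢ² = 0.14² + 0.07² + 0.52² + 0.02² + 0.25² = 0.0196 + 0.0049 + 0.2704 + 0.0004 + 0.0625 = 0.3578
B_P3 = 1 / 0.3578 = 2.7949
Σp_P2ᵢ² = 0.14² + 0.28² + 0.19² + 0.33² + 0.06² = 0.0196 + 0.0784 + 0.0361 + 0.1089 + 0.0036 = 0.2466
B_P2 = 1 / 0.2466 = 4.0552
Σp_P1ᵢ² = 0.20² + 0.25² + 0.08² + 0.27² + 0.20² = 0.0400 + 0.0625 + 0.0064 + 0.0729 + 0.0400 = 0.2218
B_P1 = 1 / 0.2218 = 4.5086
Ranking by B (broadest → narrowest): population P1 (4.51) > population P2 (4.06) > population P3 (2.79)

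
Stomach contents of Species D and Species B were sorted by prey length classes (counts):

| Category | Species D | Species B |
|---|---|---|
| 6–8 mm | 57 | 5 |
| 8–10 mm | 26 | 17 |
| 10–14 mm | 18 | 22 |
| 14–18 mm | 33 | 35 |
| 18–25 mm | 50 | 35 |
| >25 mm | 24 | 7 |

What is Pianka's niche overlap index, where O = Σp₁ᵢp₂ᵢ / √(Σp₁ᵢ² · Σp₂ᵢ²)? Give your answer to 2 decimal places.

Proportions for Species D (n=208): 57/208=0.2740, 26/208=0.1250, 18/208=0.0865, 33/208=0.1587, 50/208=0.2404, 24/208=0.1154
Proportions for Species B (n=121): 5/121=0.0413, 17/121=0.1405, 22/121=0.1818, 35/121=0.2893, 35/121=0.2893, 7/121=0.0579
Σ p₁ᵢp₂ᵢ = 0.011316 + 0.017563 + 0.015726 + 0.045912 + 0.069548 + 0.006682 = 0.166747
Σp_1ᵢ² = 0.2740² + 0.1250² + 0.0865² + 0.1587² + 0.2404² + 0.1154² = 0.075076 + 0.015625 + 0.007482 + 0.025186 + 0.057792 + 0.013317 = 0.194478
Σp_2ᵢ² = 0.0413² + 0.1405² + 0.1818² + 0.2893² + 0.2893² + 0.0579² = 0.001706 + 0.019740 + 0.033051 + 0.083694 + 0.083694 + 0.003352 = 0.225237
O = 0.166747 / √(0.194478 × 0.225237) = 0.166747 / 0.2092932 = 0.7967

0.80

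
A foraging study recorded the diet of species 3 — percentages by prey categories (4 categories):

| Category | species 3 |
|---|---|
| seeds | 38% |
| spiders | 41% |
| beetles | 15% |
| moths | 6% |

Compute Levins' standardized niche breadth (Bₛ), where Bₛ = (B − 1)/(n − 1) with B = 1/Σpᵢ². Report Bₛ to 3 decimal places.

Convert percentages to proportions (divide by 100).
Σpᵢ² = 0.38² + 0.41² + 0.15² + 0.06² = 0.1444 + 0.1681 + 0.0225 + 0.0036 = 0.3386
B = 1 / 0.3386 = 2.95334
Bₛ = (B − 1)/(n − 1) = (2.95334 − 1)/(4 − 1) = 1.95334/3 = 0.65111

0.651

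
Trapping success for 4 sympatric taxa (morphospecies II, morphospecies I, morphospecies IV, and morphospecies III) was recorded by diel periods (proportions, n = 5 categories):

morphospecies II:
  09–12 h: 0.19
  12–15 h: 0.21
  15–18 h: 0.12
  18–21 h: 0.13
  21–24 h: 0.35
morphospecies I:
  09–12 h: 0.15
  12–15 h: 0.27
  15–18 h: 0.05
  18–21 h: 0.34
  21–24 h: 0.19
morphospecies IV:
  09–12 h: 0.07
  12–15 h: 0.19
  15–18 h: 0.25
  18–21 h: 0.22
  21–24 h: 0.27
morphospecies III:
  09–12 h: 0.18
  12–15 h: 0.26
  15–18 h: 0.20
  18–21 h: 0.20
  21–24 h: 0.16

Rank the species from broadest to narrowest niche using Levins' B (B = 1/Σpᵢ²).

Σp_IIᵢ² = 0.19² + 0.21² + 0.12² + 0.13² + 0.35² = 0.0361 + 0.0441 + 0.0144 + 0.0169 + 0.1225 = 0.2340
B_II = 1 / 0.2340 = 4.2735
Σp_Iᵢ² = 0.15² + 0.27² + 0.05² + 0.34² + 0.19² = 0.0225 + 0.0729 + 0.0025 + 0.1156 + 0.0361 = 0.2496
B_I = 1 / 0.2496 = 4.0064
Σp_IVᵢ² = 0.07² + 0.19² + 0.25² + 0.22² + 0.27² = 0.0049 + 0.0361 + 0.0625 + 0.0484 + 0.0729 = 0.2248
B_IV = 1 / 0.2248 = 4.4484
Σp_IIIᵢ² = 0.18² + 0.26² + 0.20² + 0.20² + 0.16² = 0.0324 + 0.0676 + 0.0400 + 0.0400 + 0.0256 = 0.2056
B_III = 1 / 0.2056 = 4.8638
Ranking by B (broadest → narrowest): morphospecies III (4.86) > morphospecies IV (4.45) > morphospecies II (4.27) > morphospecies I (4.01)

morphospecies III > morphospecies IV > morphospecies II > morphospecies I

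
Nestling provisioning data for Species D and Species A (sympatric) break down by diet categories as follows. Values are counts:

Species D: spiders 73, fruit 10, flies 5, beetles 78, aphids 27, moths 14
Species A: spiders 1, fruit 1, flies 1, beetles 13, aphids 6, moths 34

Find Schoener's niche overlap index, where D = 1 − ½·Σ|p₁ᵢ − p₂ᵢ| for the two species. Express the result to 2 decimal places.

0.46

Proportions for Species D (n=207): 73/207=0.3527, 10/207=0.0483, 5/207=0.0242, 78/207=0.3768, 27/207=0.1304, 14/207=0.0676
Proportions for Species A (n=56): 1/56=0.0179, 1/56=0.0179, 1/56=0.0179, 13/56=0.2321, 6/56=0.1071, 34/56=0.6071
Σ|p₁ᵢ − p₂ᵢ| = 0.3348 + 0.0304 + 0.0063 + 0.1447 + 0.0233 + 0.5395 = 1.0790
D = 1 − ½ × 1.0790 = 1 − 0.53950 = 0.46050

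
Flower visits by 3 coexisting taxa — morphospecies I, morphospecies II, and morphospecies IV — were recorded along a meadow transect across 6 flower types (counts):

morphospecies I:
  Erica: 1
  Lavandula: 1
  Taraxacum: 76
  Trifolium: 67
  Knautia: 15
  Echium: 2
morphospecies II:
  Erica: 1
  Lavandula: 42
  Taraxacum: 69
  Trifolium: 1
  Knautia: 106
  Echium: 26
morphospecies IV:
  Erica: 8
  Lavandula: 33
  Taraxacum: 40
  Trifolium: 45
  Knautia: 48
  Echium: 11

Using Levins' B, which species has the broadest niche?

morphospecies IV

Proportions for morphospecies I (n=162): 1/162=0.0062, 1/162=0.0062, 76/162=0.4691, 67/162=0.4136, 15/162=0.0926, 2/162=0.0123
Proportions for morphospecies II (n=245): 1/245=0.0041, 42/245=0.1714, 69/245=0.2816, 1/245=0.0041, 106/245=0.4327, 26/245=0.1061
Proportions for morphospecies IV (n=185): 8/185=0.0432, 33/185=0.1784, 40/185=0.2162, 45/185=0.2432, 48/185=0.2595, 11/185=0.0595
Σp_Iᵢ² = 0.0062² + 0.0062² + 0.4691² + 0.4136² + 0.0926² + 0.0123² = 0.000038 + 0.000038 + 0.220055 + 0.171065 + 0.008575 + 0.000151 = 0.399922
B_I = 1 / 0.399922 = 2.5005
Σp_IIᵢ² = 0.0041² + 0.1714² + 0.2816² + 0.0041² + 0.4327² + 0.1061² = 0.000017 + 0.029378 + 0.079299 + 0.000017 + 0.187229 + 0.011257 = 0.307197
B_II = 1 / 0.307197 = 3.2552
Σp_IVᵢ² = 0.0432² + 0.1784² + 0.2162² + 0.2432² + 0.2595² + 0.0595² = 0.001866 + 0.031827 + 0.046742 + 0.059146 + 0.067340 + 0.003540 = 0.210461
B_IV = 1 / 0.210461 = 4.7515
Highest B → broadest niche (most generalist): morphospecies IV (B = 4.75).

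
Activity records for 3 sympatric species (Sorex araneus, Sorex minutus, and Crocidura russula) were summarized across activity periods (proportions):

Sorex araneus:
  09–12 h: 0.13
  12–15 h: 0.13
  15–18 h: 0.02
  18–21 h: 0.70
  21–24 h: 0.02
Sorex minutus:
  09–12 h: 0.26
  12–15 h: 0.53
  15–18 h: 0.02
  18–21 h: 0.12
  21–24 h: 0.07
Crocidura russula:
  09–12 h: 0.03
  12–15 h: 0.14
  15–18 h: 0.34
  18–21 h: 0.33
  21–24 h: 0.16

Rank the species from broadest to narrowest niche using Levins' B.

Σp_aranᵢ² = 0.13² + 0.13² + 0.02² + 0.70² + 0.02² = 0.0169 + 0.0169 + 0.0004 + 0.4900 + 0.0004 = 0.5246
B_aran = 1 / 0.5246 = 1.9062
Σp_minuᵢ² = 0.26² + 0.53² + 0.02² + 0.12² + 0.07² = 0.0676 + 0.2809 + 0.0004 + 0.0144 + 0.0049 = 0.3682
B_minu = 1 / 0.3682 = 2.7159
Σp_russᵢ² = 0.03² + 0.14² + 0.34² + 0.33² + 0.16² = 0.0009 + 0.0196 + 0.1156 + 0.1089 + 0.0256 = 0.2706
B_russ = 1 / 0.2706 = 3.6955
Ranking by B (broadest → narrowest): Crocidura russula (3.70) > Sorex minutus (2.72) > Sorex araneus (1.91)

Crocidura russula > Sorex minutus > Sorex araneus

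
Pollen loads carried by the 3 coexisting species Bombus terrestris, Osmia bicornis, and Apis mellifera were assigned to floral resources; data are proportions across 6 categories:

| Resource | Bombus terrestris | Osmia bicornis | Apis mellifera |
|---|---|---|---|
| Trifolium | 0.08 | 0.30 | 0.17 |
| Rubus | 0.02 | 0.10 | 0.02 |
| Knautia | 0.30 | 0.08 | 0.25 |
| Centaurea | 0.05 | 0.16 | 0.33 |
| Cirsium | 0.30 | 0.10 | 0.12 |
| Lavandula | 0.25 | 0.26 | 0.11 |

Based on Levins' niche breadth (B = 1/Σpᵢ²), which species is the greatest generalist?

Σp_terrᵢ² = 0.08² + 0.02² + 0.30² + 0.05² + 0.30² + 0.25² = 0.0064 + 0.0004 + 0.0900 + 0.0025 + 0.0900 + 0.0625 = 0.2518
B_terr = 1 / 0.2518 = 3.9714
Σp_bicoᵢ² = 0.30² + 0.10² + 0.08² + 0.16² + 0.10² + 0.26² = 0.0900 + 0.0100 + 0.0064 + 0.0256 + 0.0100 + 0.0676 = 0.2096
B_bico = 1 / 0.2096 = 4.7710
Σp_mellᵢ² = 0.17² + 0.02² + 0.25² + 0.33² + 0.12² + 0.11² = 0.0289 + 0.0004 + 0.0625 + 0.1089 + 0.0144 + 0.0121 = 0.2272
B_mell = 1 / 0.2272 = 4.4014
Highest B → broadest niche (most generalist): Osmia bicornis (B = 4.77).

Osmia bicornis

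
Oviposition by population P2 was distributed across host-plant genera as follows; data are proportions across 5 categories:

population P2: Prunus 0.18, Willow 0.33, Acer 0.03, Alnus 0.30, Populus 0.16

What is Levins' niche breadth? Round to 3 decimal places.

3.879

Σpᵢ² = 0.18² + 0.33² + 0.03² + 0.30² + 0.16² = 0.0324 + 0.1089 + 0.0009 + 0.0900 + 0.0256 = 0.2578
B = 1 / 0.2578 = 3.87898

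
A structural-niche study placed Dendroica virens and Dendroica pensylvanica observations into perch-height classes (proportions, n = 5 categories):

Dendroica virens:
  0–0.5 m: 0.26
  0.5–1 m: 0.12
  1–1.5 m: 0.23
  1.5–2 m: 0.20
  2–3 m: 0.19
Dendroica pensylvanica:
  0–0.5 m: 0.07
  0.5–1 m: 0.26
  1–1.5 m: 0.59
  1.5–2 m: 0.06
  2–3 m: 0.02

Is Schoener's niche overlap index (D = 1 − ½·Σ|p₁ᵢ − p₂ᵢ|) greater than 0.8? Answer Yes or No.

Σ|p₁ᵢ − p₂ᵢ| = 0.19 + 0.14 + 0.36 + 0.14 + 0.17 = 1.00
D = 1 − ½ × 1.00 = 1 − 0.500 = 0.5000
D = 0.5000 < 0.8 → No.

No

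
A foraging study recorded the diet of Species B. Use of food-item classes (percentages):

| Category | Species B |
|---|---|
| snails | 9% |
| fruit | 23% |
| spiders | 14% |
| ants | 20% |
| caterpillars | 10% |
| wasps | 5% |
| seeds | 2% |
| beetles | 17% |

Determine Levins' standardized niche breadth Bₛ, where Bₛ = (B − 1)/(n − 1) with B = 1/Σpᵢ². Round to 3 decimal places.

0.737

Convert percentages to proportions (divide by 100).
Σpᵢ² = 0.09² + 0.23² + 0.14² + 0.20² + 0.10² + 0.05² + 0.02² + 0.17² = 0.0081 + 0.0529 + 0.0196 + 0.0400 + 0.0100 + 0.0025 + 0.0004 + 0.0289 = 0.1624
B = 1 / 0.1624 = 6.15764
Bₛ = (B − 1)/(n − 1) = (6.15764 − 1)/(8 − 1) = 5.15764/7 = 0.73681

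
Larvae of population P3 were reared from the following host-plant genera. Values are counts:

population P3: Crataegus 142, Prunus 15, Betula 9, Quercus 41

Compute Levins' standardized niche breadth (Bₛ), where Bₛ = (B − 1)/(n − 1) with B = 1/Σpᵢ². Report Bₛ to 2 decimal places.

0.31

Proportions for population P3 (n=207): 142/207=0.6860, 15/207=0.0725, 9/207=0.0435, 41/207=0.1981
Σpᵢ² = 0.6860² + 0.0725² + 0.0435² + 0.1981² = 0.470596 + 0.005256 + 0.001892 + 0.039244 = 0.516988
B = 1 / 0.516988 = 1.9343
Bₛ = (B − 1)/(n − 1) = (1.9343 − 1)/(4 − 1) = 0.9343/3 = 0.3114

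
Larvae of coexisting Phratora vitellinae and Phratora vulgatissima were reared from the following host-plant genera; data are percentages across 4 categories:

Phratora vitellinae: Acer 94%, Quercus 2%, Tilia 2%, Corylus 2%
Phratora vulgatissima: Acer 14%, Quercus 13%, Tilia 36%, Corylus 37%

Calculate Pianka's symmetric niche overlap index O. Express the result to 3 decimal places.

0.287

Convert percentages to proportions (divide by 100).
Σ p₁ᵢp₂ᵢ = 0.1316 + 0.0026 + 0.0072 + 0.0074 = 0.1488
Σp_1ᵢ² = 0.94² + 0.02² + 0.02² + 0.02² = 0.8836 + 0.0004 + 0.0004 + 0.0004 = 0.8848
Σp_2ᵢ² = 0.14² + 0.13² + 0.36² + 0.37² = 0.0196 + 0.0169 + 0.1296 + 0.1369 = 0.3030
O = 0.1488 / √(0.8848 × 0.3030) = 0.1488 / 0.517778 = 0.28738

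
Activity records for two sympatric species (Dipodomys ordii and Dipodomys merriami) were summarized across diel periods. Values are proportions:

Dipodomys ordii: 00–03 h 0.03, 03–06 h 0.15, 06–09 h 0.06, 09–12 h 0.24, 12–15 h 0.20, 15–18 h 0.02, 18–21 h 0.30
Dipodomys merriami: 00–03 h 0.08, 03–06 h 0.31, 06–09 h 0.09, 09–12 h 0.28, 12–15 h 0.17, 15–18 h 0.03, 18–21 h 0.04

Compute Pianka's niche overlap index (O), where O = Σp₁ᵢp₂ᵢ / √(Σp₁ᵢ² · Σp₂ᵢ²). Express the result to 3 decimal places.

Σ p₁ᵢp₂ᵢ = 0.0024 + 0.0465 + 0.0054 + 0.0672 + 0.0340 + 0.0006 + 0.0120 = 0.1681
Σp_1ᵢ² = 0.03² + 0.15² + 0.06² + 0.24² + 0.20² + 0.02² + 0.30² = 0.0009 + 0.0225 + 0.0036 + 0.0576 + 0.0400 + 0.0004 + 0.0900 = 0.2150
Σp_2ᵢ² = 0.08² + 0.31² + 0.09² + 0.28² + 0.17² + 0.03² + 0.04² = 0.0064 + 0.0961 + 0.0081 + 0.0784 + 0.0289 + 0.0009 + 0.0016 = 0.2204
O = 0.1681 / √(0.2150 × 0.2204) = 0.1681 / 0.217683 = 0.77222

0.772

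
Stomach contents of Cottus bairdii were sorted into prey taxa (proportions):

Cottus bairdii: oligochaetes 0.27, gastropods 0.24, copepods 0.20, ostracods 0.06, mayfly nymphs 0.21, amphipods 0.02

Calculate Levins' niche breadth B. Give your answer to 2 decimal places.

Σpᵢ² = 0.27² + 0.24² + 0.20² + 0.06² + 0.21² + 0.02² = 0.0729 + 0.0576 + 0.0400 + 0.0036 + 0.0441 + 0.0004 = 0.2186
B = 1 / 0.2186 = 4.5746

4.57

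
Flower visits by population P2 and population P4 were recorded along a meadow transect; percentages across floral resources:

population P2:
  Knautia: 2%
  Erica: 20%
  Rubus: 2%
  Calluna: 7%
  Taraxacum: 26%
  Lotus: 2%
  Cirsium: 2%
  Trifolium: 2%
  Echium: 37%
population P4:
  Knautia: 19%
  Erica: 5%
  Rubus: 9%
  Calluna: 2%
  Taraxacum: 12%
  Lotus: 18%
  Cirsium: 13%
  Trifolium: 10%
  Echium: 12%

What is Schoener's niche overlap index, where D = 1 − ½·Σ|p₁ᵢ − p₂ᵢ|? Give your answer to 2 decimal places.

0.41

Convert percentages to proportions (divide by 100).
Σ|p₁ᵢ − p₂ᵢ| = 0.17 + 0.15 + 0.07 + 0.05 + 0.14 + 0.16 + 0.11 + 0.08 + 0.25 = 1.18
D = 1 − ½ × 1.18 = 1 − 0.590 = 0.4100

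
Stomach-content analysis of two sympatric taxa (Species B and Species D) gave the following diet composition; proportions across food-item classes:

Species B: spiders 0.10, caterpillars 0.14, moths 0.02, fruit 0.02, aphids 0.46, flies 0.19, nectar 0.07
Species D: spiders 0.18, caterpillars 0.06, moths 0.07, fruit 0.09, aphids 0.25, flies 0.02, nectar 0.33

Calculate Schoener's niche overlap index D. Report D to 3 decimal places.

0.540

Σ|p₁ᵢ − p₂ᵢ| = 0.08 + 0.08 + 0.05 + 0.07 + 0.21 + 0.17 + 0.26 = 0.92
D = 1 − ½ × 0.92 = 1 − 0.460 = 0.54000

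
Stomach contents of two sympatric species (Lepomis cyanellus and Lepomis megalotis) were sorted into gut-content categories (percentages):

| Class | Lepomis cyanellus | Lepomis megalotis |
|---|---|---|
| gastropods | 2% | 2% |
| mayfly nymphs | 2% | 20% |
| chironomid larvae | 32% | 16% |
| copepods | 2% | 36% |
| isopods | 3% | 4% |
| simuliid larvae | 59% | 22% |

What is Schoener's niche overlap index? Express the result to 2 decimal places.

Convert percentages to proportions (divide by 100).
Σ|p₁ᵢ − p₂ᵢ| = 0.00 + 0.18 + 0.16 + 0.34 + 0.01 + 0.37 = 1.06
D = 1 − ½ × 1.06 = 1 − 0.530 = 0.4700

0.47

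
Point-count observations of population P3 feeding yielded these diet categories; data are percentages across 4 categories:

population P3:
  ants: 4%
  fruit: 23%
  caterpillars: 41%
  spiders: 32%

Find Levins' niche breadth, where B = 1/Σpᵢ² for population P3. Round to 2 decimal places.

3.08

Convert percentages to proportions (divide by 100).
Σpᵢ² = 0.04² + 0.23² + 0.41² + 0.32² = 0.0016 + 0.0529 + 0.1681 + 0.1024 = 0.3250
B = 1 / 0.3250 = 3.0769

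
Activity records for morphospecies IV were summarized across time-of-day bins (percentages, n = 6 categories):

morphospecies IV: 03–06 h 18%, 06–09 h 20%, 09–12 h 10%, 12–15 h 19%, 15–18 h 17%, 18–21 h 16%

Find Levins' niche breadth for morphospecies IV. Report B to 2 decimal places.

Convert percentages to proportions (divide by 100).
Σpᵢ² = 0.18² + 0.20² + 0.10² + 0.19² + 0.17² + 0.16² = 0.0324 + 0.0400 + 0.0100 + 0.0361 + 0.0289 + 0.0256 = 0.1730
B = 1 / 0.1730 = 5.7803

5.78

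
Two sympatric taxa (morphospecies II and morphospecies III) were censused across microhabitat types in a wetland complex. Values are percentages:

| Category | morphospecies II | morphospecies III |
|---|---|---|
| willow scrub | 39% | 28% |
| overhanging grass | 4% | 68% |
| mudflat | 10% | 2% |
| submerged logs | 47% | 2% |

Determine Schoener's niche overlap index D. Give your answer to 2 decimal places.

Convert percentages to proportions (divide by 100).
Σ|p₁ᵢ − p₂ᵢ| = 0.11 + 0.64 + 0.08 + 0.45 = 1.28
D = 1 − ½ × 1.28 = 1 − 0.640 = 0.3600

0.36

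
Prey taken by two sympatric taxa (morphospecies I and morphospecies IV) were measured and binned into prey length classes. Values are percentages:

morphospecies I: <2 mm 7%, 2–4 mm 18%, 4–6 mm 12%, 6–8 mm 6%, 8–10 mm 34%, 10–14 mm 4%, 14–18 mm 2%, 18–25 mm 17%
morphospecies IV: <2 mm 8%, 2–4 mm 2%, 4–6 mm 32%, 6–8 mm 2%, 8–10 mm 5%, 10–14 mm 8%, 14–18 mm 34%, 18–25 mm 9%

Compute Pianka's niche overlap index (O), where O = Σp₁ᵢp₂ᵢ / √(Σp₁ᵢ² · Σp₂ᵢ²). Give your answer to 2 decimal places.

Convert percentages to proportions (divide by 100).
Σ p₁ᵢp₂ᵢ = 0.0056 + 0.0036 + 0.0384 + 0.0012 + 0.0170 + 0.0032 + 0.0068 + 0.0153 = 0.0911
Σp_1ᵢ² = 0.07² + 0.18² + 0.12² + 0.06² + 0.34² + 0.04² + 0.02² + 0.17² = 0.0049 + 0.0324 + 0.0144 + 0.0036 + 0.1156 + 0.0016 + 0.0004 + 0.0289 = 0.2018
Σp_2ᵢ² = 0.08² + 0.02² + 0.32² + 0.02² + 0.05² + 0.08² + 0.34² + 0.09² = 0.0064 + 0.0004 + 0.1024 + 0.0004 + 0.0025 + 0.0064 + 0.1156 + 0.0081 = 0.2422
O = 0.0911 / √(0.2018 × 0.2422) = 0.0911 / 0.22108 = 0.4121

0.41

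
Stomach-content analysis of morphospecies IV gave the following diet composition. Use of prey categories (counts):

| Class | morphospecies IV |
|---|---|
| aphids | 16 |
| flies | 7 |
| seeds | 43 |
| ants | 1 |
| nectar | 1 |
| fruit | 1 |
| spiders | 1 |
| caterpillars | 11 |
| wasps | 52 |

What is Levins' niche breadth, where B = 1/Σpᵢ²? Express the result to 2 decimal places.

3.55

Proportions for morphospecies IV (n=133): 16/133=0.1203, 7/133=0.0526, 43/133=0.3233, 1/133=0.0075, 1/133=0.0075, 1/133=0.0075, 1/133=0.0075, 11/133=0.0827, 52/133=0.3910
Σpᵢ² = 0.1203² + 0.0526² + 0.3233² + 0.0075² + 0.0075² + 0.0075² + 0.0075² + 0.0827² + 0.3910² = 0.014472 + 0.002767 + 0.104523 + 0.000056 + 0.000056 + 0.000056 + 0.000056 + 0.006839 + 0.152881 = 0.281706
B = 1 / 0.281706 = 3.5498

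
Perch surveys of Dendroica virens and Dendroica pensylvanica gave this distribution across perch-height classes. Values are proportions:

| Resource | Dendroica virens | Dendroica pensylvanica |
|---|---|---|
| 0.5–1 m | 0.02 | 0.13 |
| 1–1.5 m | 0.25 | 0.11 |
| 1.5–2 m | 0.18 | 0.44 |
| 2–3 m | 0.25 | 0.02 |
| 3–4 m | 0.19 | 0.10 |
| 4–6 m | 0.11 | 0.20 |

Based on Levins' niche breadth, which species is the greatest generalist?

Dendroica virens

Σp_vireᵢ² = 0.02² + 0.25² + 0.18² + 0.25² + 0.19² + 0.11² = 0.0004 + 0.0625 + 0.0324 + 0.0625 + 0.0361 + 0.0121 = 0.2060
B_vire = 1 / 0.2060 = 4.8544
Σp_pensᵢ² = 0.13² + 0.11² + 0.44² + 0.02² + 0.10² + 0.20² = 0.0169 + 0.0121 + 0.1936 + 0.0004 + 0.0100 + 0.0400 = 0.2730
B_pens = 1 / 0.2730 = 3.6630
Highest B → broadest niche (most generalist): Dendroica virens (B = 4.85).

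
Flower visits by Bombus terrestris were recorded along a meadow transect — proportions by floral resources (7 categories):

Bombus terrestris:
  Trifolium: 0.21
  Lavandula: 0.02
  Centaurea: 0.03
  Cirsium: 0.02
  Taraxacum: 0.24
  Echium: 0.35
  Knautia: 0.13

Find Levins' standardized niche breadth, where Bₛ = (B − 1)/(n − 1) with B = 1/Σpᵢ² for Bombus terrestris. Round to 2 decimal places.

0.52

Σpᵢ² = 0.21² + 0.02² + 0.03² + 0.02² + 0.24² + 0.35² + 0.13² = 0.0441 + 0.0004 + 0.0009 + 0.0004 + 0.0576 + 0.1225 + 0.0169 = 0.2428
B = 1 / 0.2428 = 4.1186
Bₛ = (B − 1)/(n − 1) = (4.1186 − 1)/(7 − 1) = 3.1186/6 = 0.5198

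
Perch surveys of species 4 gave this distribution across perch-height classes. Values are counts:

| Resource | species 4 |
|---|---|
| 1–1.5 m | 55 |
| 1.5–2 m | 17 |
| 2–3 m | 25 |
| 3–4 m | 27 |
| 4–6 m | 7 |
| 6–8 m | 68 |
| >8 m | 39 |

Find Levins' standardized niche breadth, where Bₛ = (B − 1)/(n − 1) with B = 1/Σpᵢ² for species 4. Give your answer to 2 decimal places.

0.70

Proportions for species 4 (n=238): 55/238=0.2311, 17/238=0.0714, 25/238=0.1050, 27/238=0.1134, 7/238=0.0294, 68/238=0.2857, 39/238=0.1639
Σpᵢ² = 0.2311² + 0.0714² + 0.1050² + 0.1134² + 0.0294² + 0.2857² + 0.1639² = 0.053407 + 0.005098 + 0.011025 + 0.012860 + 0.000864 + 0.081624 + 0.026863 = 0.191741
B = 1 / 0.191741 = 5.2154
Bₛ = (B − 1)/(n − 1) = (5.2154 − 1)/(7 − 1) = 4.2154/6 = 0.7026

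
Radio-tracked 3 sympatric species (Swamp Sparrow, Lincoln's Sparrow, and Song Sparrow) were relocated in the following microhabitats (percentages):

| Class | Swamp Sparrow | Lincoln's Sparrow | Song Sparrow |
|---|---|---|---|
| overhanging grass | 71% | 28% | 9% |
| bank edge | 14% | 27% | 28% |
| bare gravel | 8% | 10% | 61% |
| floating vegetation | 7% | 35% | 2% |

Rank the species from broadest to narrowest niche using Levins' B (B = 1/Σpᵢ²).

Lincoln's Sparrow > Song Sparrow > Swamp Sparrow

Convert percentages to proportions (divide by 100).
Σp_Swamᵢ² = 0.71² + 0.14² + 0.08² + 0.07² = 0.5041 + 0.0196 + 0.0064 + 0.0049 = 0.5350
B_Swam = 1 / 0.5350 = 1.8692
Σp_Lincᵢ² = 0.28² + 0.27² + 0.10² + 0.35² = 0.0784 + 0.0729 + 0.0100 + 0.1225 = 0.2838
B_Linc = 1 / 0.2838 = 3.5236
Σp_Songᵢ² = 0.09² + 0.28² + 0.61² + 0.02² = 0.0081 + 0.0784 + 0.3721 + 0.0004 = 0.4590
B_Song = 1 / 0.4590 = 2.1786
Ranking by B (broadest → narrowest): Lincoln's Sparrow (3.52) > Song Sparrow (2.18) > Swamp Sparrow (1.87)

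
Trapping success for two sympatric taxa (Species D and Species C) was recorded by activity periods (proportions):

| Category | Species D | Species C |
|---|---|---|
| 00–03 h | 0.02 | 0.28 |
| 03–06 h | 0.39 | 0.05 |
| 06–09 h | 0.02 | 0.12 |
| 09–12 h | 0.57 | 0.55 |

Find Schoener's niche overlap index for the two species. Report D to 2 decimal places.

Σ|p₁ᵢ − p₂ᵢ| = 0.26 + 0.34 + 0.10 + 0.02 = 0.72
D = 1 − ½ × 0.72 = 1 − 0.360 = 0.6400

0.64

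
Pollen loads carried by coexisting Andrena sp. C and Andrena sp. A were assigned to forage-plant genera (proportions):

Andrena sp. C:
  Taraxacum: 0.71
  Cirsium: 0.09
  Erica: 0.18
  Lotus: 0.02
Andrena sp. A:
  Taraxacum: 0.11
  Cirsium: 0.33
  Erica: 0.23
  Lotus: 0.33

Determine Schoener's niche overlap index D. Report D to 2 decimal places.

Σ|p₁ᵢ − p₂ᵢ| = 0.60 + 0.24 + 0.05 + 0.31 = 1.20
D = 1 − ½ × 1.20 = 1 − 0.600 = 0.4000

0.40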